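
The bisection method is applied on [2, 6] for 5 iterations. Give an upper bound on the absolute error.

Bisection error bound: |error| ≤ (b-a)/2^n
|error| ≤ (6 - 2)/2^5 = 4/2^5
|error| ≤ 0.1250000000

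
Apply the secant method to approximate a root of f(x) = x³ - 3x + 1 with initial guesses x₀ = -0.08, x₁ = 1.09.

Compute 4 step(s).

f(x) = x³ - 3x + 1
x₀ = -0.08, x₁ = 1.09

Secant formula: x_{n+1} = x_n - f(x_n)(x_n - x_{n-1})/(f(x_n) - f(x_{n-1}))

Iteration 1:
  f(-0.080000) = 1.239488
  f(1.090000) = -0.974971
  x_2 = 1.090000 - (-0.974971)×(1.090000 - (-0.080000))/(-0.974971 - 1.239488)
       = 0.574878
Iteration 2:
  f(1.090000) = -0.974971
  f(0.574878) = -0.534646
  x_3 = 0.574878 - (-0.534646)×(0.574878 - 1.090000)/(-0.534646 - (-0.974971))
       = -0.050587
Iteration 3:
  f(0.574878) = -0.534646
  f(-0.050587) = 1.151631
  x_4 = -0.050587 - 1.151631×(-0.050587 - 0.574878)/(1.151631 - (-0.534646))
       = 0.376570
Iteration 4:
  f(-0.050587) = 1.151631
  f(0.376570) = -0.076311
  x_5 = 0.376570 - (-0.076311)×(0.376570 - (-0.050587))/(-0.076311 - 1.151631)
       = 0.350024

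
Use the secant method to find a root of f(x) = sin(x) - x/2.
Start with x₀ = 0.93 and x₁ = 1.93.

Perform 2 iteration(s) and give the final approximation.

f(x) = sin(x) - x/2
x₀ = 0.93, x₁ = 1.93

Secant formula: x_{n+1} = x_n - f(x_n)(x_n - x_{n-1})/(f(x_n) - f(x_{n-1}))

Iteration 1:
  f(0.930000) = 0.336620
  f(1.930000) = -0.028823
  x_2 = 1.930000 - (-0.028823)×(1.930000 - 0.930000)/(-0.028823 - 0.336620)
       = 1.851129
Iteration 2:
  f(1.930000) = -0.028823
  f(1.851129) = 0.035399
  x_3 = 1.851129 - 0.035399×(1.851129 - 1.930000)/(0.035399 - (-0.028823))
       = 1.894602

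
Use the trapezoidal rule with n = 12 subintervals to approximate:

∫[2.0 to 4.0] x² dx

f(x) = x²
a = 2.0, b = 4.0, n = 12
h = (b - a)/n = 0.166667

Trapezoidal rule: (h/2)[f(x₀) + 2f(x₁) + 2f(x₂) + ... + f(xₙ)]

x_0 = 2.0000, f(x_0) = 4.000000, coefficient = 1
x_1 = 2.1667, f(x_1) = 4.694444, coefficient = 2
x_2 = 2.3333, f(x_2) = 5.444444, coefficient = 2
x_3 = 2.5000, f(x_3) = 6.250000, coefficient = 2
x_4 = 2.6667, f(x_4) = 7.111111, coefficient = 2
x_5 = 2.8333, f(x_5) = 8.027778, coefficient = 2
x_6 = 3.0000, f(x_6) = 9.000000, coefficient = 2
x_7 = 3.1667, f(x_7) = 10.027778, coefficient = 2
x_8 = 3.3333, f(x_8) = 11.111111, coefficient = 2
x_9 = 3.5000, f(x_9) = 12.250000, coefficient = 2
x_10 = 3.6667, f(x_10) = 13.444444, coefficient = 2
x_11 = 3.8333, f(x_11) = 14.694444, coefficient = 2
x_12 = 4.0000, f(x_12) = 16.000000, coefficient = 1

I ≈ (0.166667/2) × 224.111111 = 18.675926
Exact value: 18.666667
Error: 0.009259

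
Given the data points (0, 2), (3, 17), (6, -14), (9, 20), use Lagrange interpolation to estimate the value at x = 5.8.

Lagrange interpolation formula:
P(x) = Σ yᵢ × Lᵢ(x)
where Lᵢ(x) = Π_{j≠i} (x - xⱼ)/(xᵢ - xⱼ)

L_0(5.8) = (5.8 - 3)/(0 - 3) × (5.8 - 6)/(0 - 6) × (5.8 - 9)/(0 - 9) = -0.011062
L_1(5.8) = (5.8 - 0)/(3 - 0) × (5.8 - 6)/(3 - 6) × (5.8 - 9)/(3 - 9) = 0.068741
L_2(5.8) = (5.8 - 0)/(6 - 0) × (5.8 - 3)/(6 - 3) × (5.8 - 9)/(6 - 9) = 0.962370
L_3(5.8) = (5.8 - 0)/(9 - 0) × (5.8 - 3)/(9 - 3) × (5.8 - 6)/(9 - 6) = -0.020049

P(5.8) = 2×L_0(5.8) + 17×L_1(5.8) + (-14)×L_2(5.8) + 20×L_3(5.8)
P(5.8) = -12.727704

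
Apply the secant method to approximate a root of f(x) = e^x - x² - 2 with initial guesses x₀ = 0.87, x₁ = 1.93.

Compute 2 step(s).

f(x) = e^x - x² - 2
x₀ = 0.87, x₁ = 1.93

Secant formula: x_{n+1} = x_n - f(x_n)(x_n - x_{n-1})/(f(x_n) - f(x_{n-1}))

Iteration 1:
  f(0.870000) = -0.369989
  f(1.930000) = 1.164610
  x_2 = 1.930000 - 1.164610×(1.930000 - 0.870000)/(1.164610 - (-0.369989))
       = 1.125564
Iteration 2:
  f(1.930000) = 1.164610
  f(1.125564) = -0.184940
  x_3 = 1.125564 - (-0.184940)×(1.125564 - 1.930000)/(-0.184940 - 1.164610)
       = 1.235802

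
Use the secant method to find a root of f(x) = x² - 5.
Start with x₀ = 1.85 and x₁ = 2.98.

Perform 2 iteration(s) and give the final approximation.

f(x) = x² - 5
x₀ = 1.85, x₁ = 2.98

Secant formula: x_{n+1} = x_n - f(x_n)(x_n - x_{n-1})/(f(x_n) - f(x_{n-1}))

Iteration 1:
  f(1.850000) = -1.577500
  f(2.980000) = 3.880400
  x_2 = 2.980000 - 3.880400×(2.980000 - 1.850000)/(3.880400 - (-1.577500))
       = 2.176605
Iteration 2:
  f(2.980000) = 3.880400
  f(2.176605) = -0.262393
  x_3 = 2.176605 - (-0.262393)×(2.176605 - 2.980000)/(-0.262393 - 3.880400)
       = 2.227489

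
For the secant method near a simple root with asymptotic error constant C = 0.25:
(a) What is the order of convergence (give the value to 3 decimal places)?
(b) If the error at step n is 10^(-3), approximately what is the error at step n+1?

(a) Secant method has superlinear convergence with order φ = (1+√5)/2 ≈ 1.618.
    This means |e_{n+1}| ≈ C|e_n|^1.618.

(b) With |e_n| = 10^(-3) and C = 0.25:
    |e_{n+1}| ≈ 0.25 × (10^(-3))^1.618 = 0.25 × 10^(-4.85)

(a) ≈ 1.618 (golden ratio); (b) |e_{n+1}| ≈ 3.498e-06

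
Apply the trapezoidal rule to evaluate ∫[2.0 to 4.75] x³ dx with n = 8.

f(x) = x³
a = 2.0, b = 4.75, n = 8
h = (b - a)/n = 0.343750

Trapezoidal rule: (h/2)[f(x₀) + 2f(x₁) + 2f(x₂) + ... + f(xₙ)]

x_0 = 2.0000, f(x_0) = 8.000000, coefficient = 1
x_1 = 2.3438, f(x_1) = 12.874603, coefficient = 2
x_2 = 2.6875, f(x_2) = 19.410889, coefficient = 2
x_3 = 3.0312, f(x_3) = 27.852570, coefficient = 2
x_4 = 3.3750, f(x_4) = 38.443359, coefficient = 2
x_5 = 3.7188, f(x_5) = 51.426971, coefficient = 2
x_6 = 4.0625, f(x_6) = 67.047119, coefficient = 2
x_7 = 4.4062, f(x_7) = 85.547516, coefficient = 2
x_8 = 4.7500, f(x_8) = 107.171875, coefficient = 1

I ≈ (0.343750/2) × 720.377930 = 123.814957
Exact value: 123.266602
Error: 0.548355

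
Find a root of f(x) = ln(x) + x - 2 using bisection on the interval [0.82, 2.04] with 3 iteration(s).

f(x) = ln(x) + x - 2
Initial interval: [0.82, 2.04]

Iteration 1:
  c_1 = (0.820000 + 2.040000)/2 = 1.430000
  f(c_1) = f(1.430000) = -0.212326
  f(a) × f(c) ≥ 0, new interval: [1.430000, 2.040000]
Iteration 2:
  c_2 = (1.430000 + 2.040000)/2 = 1.735000
  f(c_2) = f(1.735000) = 0.286007
  f(a) × f(c) < 0, new interval: [1.430000, 1.735000]
Iteration 3:
  c_3 = (1.430000 + 1.735000)/2 = 1.582500
  f(c_3) = f(1.582500) = 0.041506
  f(a) × f(c) < 0, new interval: [1.430000, 1.582500]

After 3 iteration(s), the approximation is c_3 = 1.582500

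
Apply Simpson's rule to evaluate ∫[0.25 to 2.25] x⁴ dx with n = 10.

f(x) = x⁴
a = 0.25, b = 2.25, n = 10
h = (b - a)/n = 0.200000

Simpson's rule: (h/3)[f(x₀) + 4f(x₁) + 2f(x₂) + ... + f(xₙ)]

x_0 = 0.2500, f(x_0) = 0.003906, coefficient = 1
x_1 = 0.4500, f(x_1) = 0.041006, coefficient = 4
x_2 = 0.6500, f(x_2) = 0.178506, coefficient = 2
x_3 = 0.8500, f(x_3) = 0.522006, coefficient = 4
x_4 = 1.0500, f(x_4) = 1.215506, coefficient = 2
x_5 = 1.2500, f(x_5) = 2.441406, coefficient = 4
x_6 = 1.4500, f(x_6) = 4.420506, coefficient = 2
x_7 = 1.6500, f(x_7) = 7.412006, coefficient = 4
x_8 = 1.8500, f(x_8) = 11.713506, coefficient = 2
x_9 = 2.0500, f(x_9) = 17.661006, coefficient = 4
x_10 = 2.2500, f(x_10) = 25.628906, coefficient = 1

I ≈ (0.200000/3) × 172.998587 = 11.533239
Exact value: 11.532812
Error: 0.000427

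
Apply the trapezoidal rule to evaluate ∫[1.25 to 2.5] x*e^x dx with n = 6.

f(x) = x*e^x
a = 1.25, b = 2.5, n = 6
h = (b - a)/n = 0.208333

Trapezoidal rule: (h/2)[f(x₀) + 2f(x₁) + 2f(x₂) + ... + f(xₙ)]

x_0 = 1.2500, f(x_0) = 4.362929, coefficient = 1
x_1 = 1.4583, f(x_1) = 6.269067, coefficient = 2
x_2 = 1.6667, f(x_2) = 8.824150, coefficient = 2
x_3 = 1.8750, f(x_3) = 12.226536, coefficient = 2
x_4 = 2.0833, f(x_4) = 16.731656, coefficient = 2
x_5 = 2.2917, f(x_5) = 22.667814, coefficient = 2
x_6 = 2.5000, f(x_6) = 30.456235, coefficient = 1

I ≈ (0.208333/2) × 168.257610 = 17.526834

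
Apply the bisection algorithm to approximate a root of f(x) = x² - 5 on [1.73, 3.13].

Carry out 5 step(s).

f(x) = x² - 5
Initial interval: [1.73, 3.13]

Iteration 1:
  c_1 = (1.730000 + 3.130000)/2 = 2.430000
  f(c_1) = f(2.430000) = 0.904900
  f(a) × f(c) < 0, new interval: [1.730000, 2.430000]
Iteration 2:
  c_2 = (1.730000 + 2.430000)/2 = 2.080000
  f(c_2) = f(2.080000) = -0.673600
  f(a) × f(c) ≥ 0, new interval: [2.080000, 2.430000]
Iteration 3:
  c_3 = (2.080000 + 2.430000)/2 = 2.255000
  f(c_3) = f(2.255000) = 0.085025
  f(a) × f(c) < 0, new interval: [2.080000, 2.255000]
Iteration 4:
  c_4 = (2.080000 + 2.255000)/2 = 2.167500
  f(c_4) = f(2.167500) = -0.301944
  f(a) × f(c) ≥ 0, new interval: [2.167500, 2.255000]
Iteration 5:
  c_5 = (2.167500 + 2.255000)/2 = 2.211250
  f(c_5) = f(2.211250) = -0.110373
  f(a) × f(c) ≥ 0, new interval: [2.211250, 2.255000]

After 5 iteration(s), the approximation is c_5 = 2.211250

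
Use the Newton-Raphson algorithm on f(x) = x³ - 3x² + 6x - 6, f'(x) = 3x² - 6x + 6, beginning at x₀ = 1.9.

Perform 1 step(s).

f(x) = x³ - 3x² + 6x - 6
f'(x) = 3x² - 6x + 6
x₀ = 1.9

Newton-Raphson formula: x_{n+1} = x_n - f(x_n)/f'(x_n)

Iteration 1:
  f(1.900000) = 1.429000
  f'(1.900000) = 5.430000
  x_1 = 1.900000 - 1.429000/5.430000 = 1.636832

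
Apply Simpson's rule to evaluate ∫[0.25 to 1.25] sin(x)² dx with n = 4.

f(x) = sin(x)²
a = 0.25, b = 1.25, n = 4
h = (b - a)/n = 0.250000

Simpson's rule: (h/3)[f(x₀) + 4f(x₁) + 2f(x₂) + ... + f(xₙ)]

x_0 = 0.2500, f(x_0) = 0.061209, coefficient = 1
x_1 = 0.5000, f(x_1) = 0.229849, coefficient = 4
x_2 = 0.7500, f(x_2) = 0.464631, coefficient = 2
x_3 = 1.0000, f(x_3) = 0.708073, coefficient = 4
x_4 = 1.2500, f(x_4) = 0.900572, coefficient = 1

I ≈ (0.250000/3) × 5.642732 = 0.470228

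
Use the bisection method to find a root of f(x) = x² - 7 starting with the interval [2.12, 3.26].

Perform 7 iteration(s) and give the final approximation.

f(x) = x² - 7
Initial interval: [2.12, 3.26]

Iteration 1:
  c_1 = (2.120000 + 3.260000)/2 = 2.690000
  f(c_1) = f(2.690000) = 0.236100
  f(a) × f(c) < 0, new interval: [2.120000, 2.690000]
Iteration 2:
  c_2 = (2.120000 + 2.690000)/2 = 2.405000
  f(c_2) = f(2.405000) = -1.215975
  f(a) × f(c) ≥ 0, new interval: [2.405000, 2.690000]
Iteration 3:
  c_3 = (2.405000 + 2.690000)/2 = 2.547500
  f(c_3) = f(2.547500) = -0.510244
  f(a) × f(c) ≥ 0, new interval: [2.547500, 2.690000]
Iteration 4:
  c_4 = (2.547500 + 2.690000)/2 = 2.618750
  f(c_4) = f(2.618750) = -0.142148
  f(a) × f(c) ≥ 0, new interval: [2.618750, 2.690000]
Iteration 5:
  c_5 = (2.618750 + 2.690000)/2 = 2.654375
  f(c_5) = f(2.654375) = 0.045707
  f(a) × f(c) < 0, new interval: [2.618750, 2.654375]
Iteration 6:
  c_6 = (2.618750 + 2.654375)/2 = 2.636563
  f(c_6) = f(2.636563) = -0.048538
  f(a) × f(c) ≥ 0, new interval: [2.636563, 2.654375]
Iteration 7:
  c_7 = (2.636563 + 2.654375)/2 = 2.645469
  f(c_7) = f(2.645469) = -0.001495
  f(a) × f(c) ≥ 0, new interval: [2.645469, 2.654375]

After 7 iteration(s), the approximation is c_7 = 2.645469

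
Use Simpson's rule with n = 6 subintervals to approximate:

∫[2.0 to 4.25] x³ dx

f(x) = x³
a = 2.0, b = 4.25, n = 6
h = (b - a)/n = 0.375000

Simpson's rule: (h/3)[f(x₀) + 4f(x₁) + 2f(x₂) + ... + f(xₙ)]

x_0 = 2.0000, f(x_0) = 8.000000, coefficient = 1
x_1 = 2.3750, f(x_1) = 13.396484, coefficient = 4
x_2 = 2.7500, f(x_2) = 20.796875, coefficient = 2
x_3 = 3.1250, f(x_3) = 30.517578, coefficient = 4
x_4 = 3.5000, f(x_4) = 42.875000, coefficient = 2
x_5 = 3.8750, f(x_5) = 58.185547, coefficient = 4
x_6 = 4.2500, f(x_6) = 76.765625, coefficient = 1

I ≈ (0.375000/3) × 620.507812 = 77.563477
Exact value: 77.563477
Error: 0.000000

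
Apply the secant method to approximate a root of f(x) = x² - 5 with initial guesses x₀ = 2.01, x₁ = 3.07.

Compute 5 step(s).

f(x) = x² - 5
x₀ = 2.01, x₁ = 3.07

Secant formula: x_{n+1} = x_n - f(x_n)(x_n - x_{n-1})/(f(x_n) - f(x_{n-1}))

Iteration 1:
  f(2.010000) = -0.959900
  f(3.070000) = 4.424900
  x_2 = 3.070000 - 4.424900×(3.070000 - 2.010000)/(4.424900 - (-0.959900))
       = 2.198957
Iteration 2:
  f(3.070000) = 4.424900
  f(2.198957) = -0.164589
  x_3 = 2.198957 - (-0.164589)×(2.198957 - 3.070000)/(-0.164589 - 4.424900)
       = 2.230194
Iteration 3:
  f(2.198957) = -0.164589
  f(2.230194) = -0.026233
  x_4 = 2.230194 - (-0.026233)×(2.230194 - 2.198957)/(-0.026233 - (-0.164589))
       = 2.236117
Iteration 4:
  f(2.230194) = -0.026233
  f(2.236117) = 0.000220
  x_5 = 2.236117 - 0.000220×(2.236117 - 2.230194)/(0.000220 - (-0.026233))
       = 2.236068
Iteration 5:
  f(2.236117) = 0.000220
  f(2.236068) = 0.000000
  x_6 = 2.236068 - 0.000000×(2.236068 - 2.236117)/(0.000000 - 0.000220)
       = 2.236068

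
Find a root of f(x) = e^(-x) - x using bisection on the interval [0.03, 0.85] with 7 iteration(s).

f(x) = e^(-x) - x
Initial interval: [0.03, 0.85]

Iteration 1:
  c_1 = (0.030000 + 0.850000)/2 = 0.440000
  f(c_1) = f(0.440000) = 0.204036
  f(a) × f(c) ≥ 0, new interval: [0.440000, 0.850000]
Iteration 2:
  c_2 = (0.440000 + 0.850000)/2 = 0.645000
  f(c_2) = f(0.645000) = -0.120337
  f(a) × f(c) < 0, new interval: [0.440000, 0.645000]
Iteration 3:
  c_3 = (0.440000 + 0.645000)/2 = 0.542500
  f(c_3) = f(0.542500) = 0.038793
  f(a) × f(c) ≥ 0, new interval: [0.542500, 0.645000]
Iteration 4:
  c_4 = (0.542500 + 0.645000)/2 = 0.593750
  f(c_4) = f(0.593750) = -0.041498
  f(a) × f(c) < 0, new interval: [0.542500, 0.593750]
Iteration 5:
  c_5 = (0.542500 + 0.593750)/2 = 0.568125
  f(c_5) = f(0.568125) = -0.001538
  f(a) × f(c) < 0, new interval: [0.542500, 0.568125]
Iteration 6:
  c_6 = (0.542500 + 0.568125)/2 = 0.555312
  f(c_6) = f(0.555312) = 0.018580
  f(a) × f(c) ≥ 0, new interval: [0.555312, 0.568125]
Iteration 7:
  c_7 = (0.555312 + 0.568125)/2 = 0.561719
  f(c_7) = f(0.561719) = 0.008509
  f(a) × f(c) ≥ 0, new interval: [0.561719, 0.568125]

After 7 iteration(s), the approximation is c_7 = 0.561719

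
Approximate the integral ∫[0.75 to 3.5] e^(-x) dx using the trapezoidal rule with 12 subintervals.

f(x) = e^(-x)
a = 0.75, b = 3.5, n = 12
h = (b - a)/n = 0.229167

Trapezoidal rule: (h/2)[f(x₀) + 2f(x₁) + 2f(x₂) + ... + f(xₙ)]

x_0 = 0.7500, f(x_0) = 0.472367, coefficient = 1
x_1 = 0.9792, f(x_1) = 0.375624, coefficient = 2
x_2 = 1.2083, f(x_2) = 0.298695, coefficient = 2
x_3 = 1.4375, f(x_3) = 0.237521, coefficient = 2
x_4 = 1.6667, f(x_4) = 0.188876, coefficient = 2
x_5 = 1.8958, f(x_5) = 0.150193, coefficient = 2
x_6 = 2.1250, f(x_6) = 0.119433, coefficient = 2
x_7 = 2.3542, f(x_7) = 0.094973, coefficient = 2
x_8 = 2.5833, f(x_8) = 0.075522, coefficient = 2
x_9 = 2.8125, f(x_9) = 0.060055, coefficient = 2
x_10 = 3.0417, f(x_10) = 0.047755, coefficient = 2
x_11 = 3.2708, f(x_11) = 0.037975, coefficient = 2
x_12 = 3.5000, f(x_12) = 0.030197, coefficient = 1

I ≈ (0.229167/2) × 3.875805 = 0.444103
Exact value: 0.442169
Error: 0.001933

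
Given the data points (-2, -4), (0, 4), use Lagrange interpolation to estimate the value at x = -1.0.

Lagrange interpolation formula:
P(x) = Σ yᵢ × Lᵢ(x)
where Lᵢ(x) = Π_{j≠i} (x - xⱼ)/(xᵢ - xⱼ)

L_0(-1.0) = (-1.0 - 0)/(-2 - 0) = 0.500000
L_1(-1.0) = (-1.0 - (-2))/(0 - (-2)) = 0.500000

P(-1.0) = (-4)×L_0(-1.0) + 4×L_1(-1.0)
P(-1.0) = 0.000000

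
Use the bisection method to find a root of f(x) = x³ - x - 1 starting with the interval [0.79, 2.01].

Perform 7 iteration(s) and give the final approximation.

f(x) = x³ - x - 1
Initial interval: [0.79, 2.01]

Iteration 1:
  c_1 = (0.790000 + 2.010000)/2 = 1.400000
  f(c_1) = f(1.400000) = 0.344000
  f(a) × f(c) < 0, new interval: [0.790000, 1.400000]
Iteration 2:
  c_2 = (0.790000 + 1.400000)/2 = 1.095000
  f(c_2) = f(1.095000) = -0.782068
  f(a) × f(c) ≥ 0, new interval: [1.095000, 1.400000]
Iteration 3:
  c_3 = (1.095000 + 1.400000)/2 = 1.247500
  f(c_3) = f(1.247500) = -0.306070
  f(a) × f(c) ≥ 0, new interval: [1.247500, 1.400000]
Iteration 4:
  c_4 = (1.247500 + 1.400000)/2 = 1.323750
  f(c_4) = f(1.323750) = -0.004124
  f(a) × f(c) ≥ 0, new interval: [1.323750, 1.400000]
Iteration 5:
  c_5 = (1.323750 + 1.400000)/2 = 1.361875
  f(c_5) = f(1.361875) = 0.163999
  f(a) × f(c) < 0, new interval: [1.323750, 1.361875]
Iteration 6:
  c_6 = (1.323750 + 1.361875)/2 = 1.342812
  f(c_6) = f(1.342812) = 0.078474
  f(a) × f(c) < 0, new interval: [1.323750, 1.342812]
Iteration 7:
  c_7 = (1.323750 + 1.342812)/2 = 1.333281
  f(c_7) = f(1.333281) = 0.036811
  f(a) × f(c) < 0, new interval: [1.323750, 1.333281]

After 7 iteration(s), the approximation is c_7 = 1.333281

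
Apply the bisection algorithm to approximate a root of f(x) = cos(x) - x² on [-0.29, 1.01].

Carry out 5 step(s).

f(x) = cos(x) - x²
Initial interval: [-0.29, 1.01]

Iteration 1:
  c_1 = (-0.290000 + 1.010000)/2 = 0.360000
  f(c_1) = f(0.360000) = 0.806297
  f(a) × f(c) ≥ 0, new interval: [0.360000, 1.010000]
Iteration 2:
  c_2 = (0.360000 + 1.010000)/2 = 0.685000
  f(c_2) = f(0.685000) = 0.305194
  f(a) × f(c) ≥ 0, new interval: [0.685000, 1.010000]
Iteration 3:
  c_3 = (0.685000 + 1.010000)/2 = 0.847500
  f(c_3) = f(0.847500) = -0.056397
  f(a) × f(c) < 0, new interval: [0.685000, 0.847500]
Iteration 4:
  c_4 = (0.685000 + 0.847500)/2 = 0.766250
  f(c_4) = f(0.766250) = 0.133377
  f(a) × f(c) ≥ 0, new interval: [0.766250, 0.847500]
Iteration 5:
  c_5 = (0.766250 + 0.847500)/2 = 0.806875
  f(c_5) = f(0.806875) = 0.040711
  f(a) × f(c) ≥ 0, new interval: [0.806875, 0.847500]

After 5 iteration(s), the approximation is c_5 = 0.806875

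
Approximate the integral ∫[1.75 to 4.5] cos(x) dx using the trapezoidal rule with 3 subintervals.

f(x) = cos(x)
a = 1.75, b = 4.5, n = 3
h = (b - a)/n = 0.916667

Trapezoidal rule: (h/2)[f(x₀) + 2f(x₁) + 2f(x₂) + ... + f(xₙ)]

x_0 = 1.7500, f(x_0) = -0.178246, coefficient = 1
x_1 = 2.6667, f(x_1) = -0.889327, coefficient = 2
x_2 = 3.5833, f(x_2) = -0.904009, coefficient = 2
x_3 = 4.5000, f(x_3) = -0.210796, coefficient = 1

I ≈ (0.916667/2) × -3.975713 = -1.822202
Exact value: -1.961516
Error: 0.139314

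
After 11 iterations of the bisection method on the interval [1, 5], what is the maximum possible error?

Bisection error bound: |error| ≤ (b-a)/2^n
|error| ≤ (5 - 1)/2^11 = 4/2^11
|error| ≤ 0.0019531250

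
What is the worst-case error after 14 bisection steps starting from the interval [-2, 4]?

Bisection error bound: |error| ≤ (b-a)/2^n
|error| ≤ (4 - (-2))/2^14 = 6/2^14
|error| ≤ 0.0003662109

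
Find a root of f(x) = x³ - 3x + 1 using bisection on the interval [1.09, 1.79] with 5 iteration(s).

f(x) = x³ - 3x + 1
Initial interval: [1.09, 1.79]

Iteration 1:
  c_1 = (1.090000 + 1.790000)/2 = 1.440000
  f(c_1) = f(1.440000) = -0.334016
  f(a) × f(c) ≥ 0, new interval: [1.440000, 1.790000]
Iteration 2:
  c_2 = (1.440000 + 1.790000)/2 = 1.615000
  f(c_2) = f(1.615000) = 0.367283
  f(a) × f(c) < 0, new interval: [1.440000, 1.615000]
Iteration 3:
  c_3 = (1.440000 + 1.615000)/2 = 1.527500
  f(c_3) = f(1.527500) = -0.018451
  f(a) × f(c) ≥ 0, new interval: [1.527500, 1.615000]
Iteration 4:
  c_4 = (1.527500 + 1.615000)/2 = 1.571250
  f(c_4) = f(1.571250) = 0.165394
  f(a) × f(c) < 0, new interval: [1.527500, 1.571250]
Iteration 5:
  c_5 = (1.527500 + 1.571250)/2 = 1.549375
  f(c_5) = f(1.549375) = 0.071247
  f(a) × f(c) < 0, new interval: [1.527500, 1.549375]

After 5 iteration(s), the approximation is c_5 = 1.549375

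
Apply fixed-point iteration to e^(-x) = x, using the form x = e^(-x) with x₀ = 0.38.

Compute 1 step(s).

Equation: e^(-x) = x
Fixed-point form: x = e^(-x)
x₀ = 0.38

x_1 = g(0.380000) = 0.683861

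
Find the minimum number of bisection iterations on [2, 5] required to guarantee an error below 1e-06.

We need (b-a)/2^n ≤ 1e-06
(5 - 2)/2^n ≤ 1e-06
3/2^n ≤ 1e-06
2^n ≥ 3000000
n ≥ log₂(3000000) = 21.52
n ≥ 22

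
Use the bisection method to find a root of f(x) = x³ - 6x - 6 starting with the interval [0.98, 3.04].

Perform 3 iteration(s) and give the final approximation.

f(x) = x³ - 6x - 6
Initial interval: [0.98, 3.04]

Iteration 1:
  c_1 = (0.980000 + 3.040000)/2 = 2.010000
  f(c_1) = f(2.010000) = -9.939399
  f(a) × f(c) ≥ 0, new interval: [2.010000, 3.040000]
Iteration 2:
  c_2 = (2.010000 + 3.040000)/2 = 2.525000
  f(c_2) = f(2.525000) = -5.051547
  f(a) × f(c) ≥ 0, new interval: [2.525000, 3.040000]
Iteration 3:
  c_3 = (2.525000 + 3.040000)/2 = 2.782500
  f(c_3) = f(2.782500) = -1.152033
  f(a) × f(c) ≥ 0, new interval: [2.782500, 3.040000]

After 3 iteration(s), the approximation is c_3 = 2.782500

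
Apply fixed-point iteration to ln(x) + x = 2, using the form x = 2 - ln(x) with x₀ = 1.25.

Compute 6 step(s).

Equation: ln(x) + x = 2
Fixed-point form: x = 2 - ln(x)
x₀ = 1.25

x_1 = g(1.250000) = 1.776856
x_2 = g(1.776856) = 1.425154
x_3 = g(1.425154) = 1.645720
x_4 = g(1.645720) = 1.501822
x_5 = g(1.501822) = 1.593321
x_6 = g(1.593321) = 1.534180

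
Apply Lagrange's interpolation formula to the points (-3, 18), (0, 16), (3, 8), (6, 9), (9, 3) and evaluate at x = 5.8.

Lagrange interpolation formula:
P(x) = Σ yᵢ × Lᵢ(x)
where Lᵢ(x) = Π_{j≠i} (x - xⱼ)/(xᵢ - xⱼ)

L_0(5.8) = (5.8 - 0)/(-3 - 0) × (5.8 - 3)/(-3 - 3) × (5.8 - 6)/(-3 - 6) × (5.8 - 9)/(-3 - 9) = 0.005347
L_1(5.8) = (5.8 - (-3))/(0 - (-3)) × (5.8 - 3)/(0 - 3) × (5.8 - 6)/(0 - 6) × (5.8 - 9)/(0 - 9) = -0.032448
L_2(5.8) = (5.8 - (-3))/(3 - (-3)) × (5.8 - 0)/(3 - 0) × (5.8 - 6)/(3 - 6) × (5.8 - 9)/(3 - 9) = 0.100820
L_3(5.8) = (5.8 - (-3))/(6 - (-3)) × (5.8 - 0)/(6 - 0) × (5.8 - 3)/(6 - 3) × (5.8 - 9)/(6 - 9) = 0.940984
L_4(5.8) = (5.8 - (-3))/(9 - (-3)) × (5.8 - 0)/(9 - 0) × (5.8 - 3)/(9 - 3) × (5.8 - 6)/(9 - 6) = -0.014703

P(5.8) = 18×L_0(5.8) + 16×L_1(5.8) + 8×L_2(5.8) + 9×L_3(5.8) + 3×L_4(5.8)
P(5.8) = 8.808382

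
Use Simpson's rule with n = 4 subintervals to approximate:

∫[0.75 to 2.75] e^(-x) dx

f(x) = e^(-x)
a = 0.75, b = 2.75, n = 4
h = (b - a)/n = 0.500000

Simpson's rule: (h/3)[f(x₀) + 4f(x₁) + 2f(x₂) + ... + f(xₙ)]

x_0 = 0.7500, f(x_0) = 0.472367, coefficient = 1
x_1 = 1.2500, f(x_1) = 0.286505, coefficient = 4
x_2 = 1.7500, f(x_2) = 0.173774, coefficient = 2
x_3 = 2.2500, f(x_3) = 0.105399, coefficient = 4
x_4 = 2.7500, f(x_4) = 0.063928, coefficient = 1

I ≈ (0.500000/3) × 2.451458 = 0.408576
Exact value: 0.408439
Error: 0.000138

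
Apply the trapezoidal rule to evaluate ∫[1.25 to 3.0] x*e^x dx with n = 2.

f(x) = x*e^x
a = 1.25, b = 3.0, n = 2
h = (b - a)/n = 0.875000

Trapezoidal rule: (h/2)[f(x₀) + 2f(x₁) + 2f(x₂) + ... + f(xₙ)]

x_0 = 1.2500, f(x_0) = 4.362929, coefficient = 1
x_1 = 2.1250, f(x_1) = 17.792407, coefficient = 2
x_2 = 3.0000, f(x_2) = 60.256611, coefficient = 1

I ≈ (0.875000/2) × 100.204354 = 43.839405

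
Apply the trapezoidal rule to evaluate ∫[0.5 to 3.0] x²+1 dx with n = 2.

f(x) = x²+1
a = 0.5, b = 3.0, n = 2
h = (b - a)/n = 1.250000

Trapezoidal rule: (h/2)[f(x₀) + 2f(x₁) + 2f(x₂) + ... + f(xₙ)]

x_0 = 0.5000, f(x_0) = 1.250000, coefficient = 1
x_1 = 1.7500, f(x_1) = 4.062500, coefficient = 2
x_2 = 3.0000, f(x_2) = 10.000000, coefficient = 1

I ≈ (1.250000/2) × 19.375000 = 12.109375
Exact value: 11.458333
Error: 0.651042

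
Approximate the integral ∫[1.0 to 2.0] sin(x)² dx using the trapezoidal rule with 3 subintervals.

f(x) = sin(x)²
a = 1.0, b = 2.0, n = 3
h = (b - a)/n = 0.333333

Trapezoidal rule: (h/2)[f(x₀) + 2f(x₁) + 2f(x₂) + ... + f(xₙ)]

x_0 = 1.0000, f(x_0) = 0.708073, coefficient = 1
x_1 = 1.3333, f(x_1) = 0.944663, coefficient = 2
x_2 = 1.6667, f(x_2) = 0.990837, coefficient = 2
x_3 = 2.0000, f(x_3) = 0.826822, coefficient = 1

I ≈ (0.333333/2) × 5.405896 = 0.900983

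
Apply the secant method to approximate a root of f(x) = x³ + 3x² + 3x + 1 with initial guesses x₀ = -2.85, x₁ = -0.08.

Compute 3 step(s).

f(x) = x³ + 3x² + 3x + 1
x₀ = -2.85, x₁ = -0.08

Secant formula: x_{n+1} = x_n - f(x_n)(x_n - x_{n-1})/(f(x_n) - f(x_{n-1}))

Iteration 1:
  f(-2.850000) = -6.331625
  f(-0.080000) = 0.778688
  x_2 = -0.080000 - 0.778688×(-0.080000 - (-2.850000))/(0.778688 - (-6.331625))
       = -0.383357
Iteration 2:
  f(-0.080000) = 0.778688
  f(-0.383357) = 0.234477
  x_3 = -0.383357 - 0.234477×(-0.383357 - (-0.080000))/(0.234477 - 0.778688)
       = -0.514061
Iteration 3:
  f(-0.383357) = 0.234477
  f(-0.514061) = 0.114748
  x_4 = -0.514061 - 0.114748×(-0.514061 - (-0.383357))/(0.114748 - 0.234477)
       = -0.639327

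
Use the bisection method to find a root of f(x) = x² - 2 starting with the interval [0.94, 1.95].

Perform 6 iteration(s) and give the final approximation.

f(x) = x² - 2
Initial interval: [0.94, 1.95]

Iteration 1:
  c_1 = (0.940000 + 1.950000)/2 = 1.445000
  f(c_1) = f(1.445000) = 0.088025
  f(a) × f(c) < 0, new interval: [0.940000, 1.445000]
Iteration 2:
  c_2 = (0.940000 + 1.445000)/2 = 1.192500
  f(c_2) = f(1.192500) = -0.577944
  f(a) × f(c) ≥ 0, new interval: [1.192500, 1.445000]
Iteration 3:
  c_3 = (1.192500 + 1.445000)/2 = 1.318750
  f(c_3) = f(1.318750) = -0.260898
  f(a) × f(c) ≥ 0, new interval: [1.318750, 1.445000]
Iteration 4:
  c_4 = (1.318750 + 1.445000)/2 = 1.381875
  f(c_4) = f(1.381875) = -0.090421
  f(a) × f(c) ≥ 0, new interval: [1.381875, 1.445000]
Iteration 5:
  c_5 = (1.381875 + 1.445000)/2 = 1.413437
  f(c_5) = f(1.413437) = -0.002194
  f(a) × f(c) ≥ 0, new interval: [1.413437, 1.445000]
Iteration 6:
  c_6 = (1.413437 + 1.445000)/2 = 1.429219
  f(c_6) = f(1.429219) = 0.042666
  f(a) × f(c) < 0, new interval: [1.413437, 1.429219]

After 6 iteration(s), the approximation is c_6 = 1.429219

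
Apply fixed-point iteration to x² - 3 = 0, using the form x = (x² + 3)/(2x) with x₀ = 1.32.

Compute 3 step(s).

Equation: x² - 3 = 0
Fixed-point form: x = (x² + 3)/(2x)
x₀ = 1.32

x_1 = g(1.320000) = 1.796364
x_2 = g(1.796364) = 1.733202
x_3 = g(1.733202) = 1.732051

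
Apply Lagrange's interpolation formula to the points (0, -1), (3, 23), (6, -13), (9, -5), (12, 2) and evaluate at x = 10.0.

Lagrange interpolation formula:
P(x) = Σ yᵢ × Lᵢ(x)
where Lᵢ(x) = Π_{j≠i} (x - xⱼ)/(xᵢ - xⱼ)

L_0(10.0) = (10.0 - 3)/(0 - 3) × (10.0 - 6)/(0 - 6) × (10.0 - 9)/(0 - 9) × (10.0 - 12)/(0 - 12) = -0.028807
L_1(10.0) = (10.0 - 0)/(3 - 0) × (10.0 - 6)/(3 - 6) × (10.0 - 9)/(3 - 9) × (10.0 - 12)/(3 - 12) = 0.164609
L_2(10.0) = (10.0 - 0)/(6 - 0) × (10.0 - 3)/(6 - 3) × (10.0 - 9)/(6 - 9) × (10.0 - 12)/(6 - 12) = -0.432099
L_3(10.0) = (10.0 - 0)/(9 - 0) × (10.0 - 3)/(9 - 3) × (10.0 - 6)/(9 - 6) × (10.0 - 12)/(9 - 12) = 1.152263
L_4(10.0) = (10.0 - 0)/(12 - 0) × (10.0 - 3)/(12 - 3) × (10.0 - 6)/(12 - 6) × (10.0 - 9)/(12 - 9) = 0.144033

P(10.0) = (-1)×L_0(10.0) + 23×L_1(10.0) + (-13)×L_2(10.0) + (-5)×L_3(10.0) + 2×L_4(10.0)
P(10.0) = 3.958848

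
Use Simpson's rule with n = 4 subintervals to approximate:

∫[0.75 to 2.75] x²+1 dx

f(x) = x²+1
a = 0.75, b = 2.75, n = 4
h = (b - a)/n = 0.500000

Simpson's rule: (h/3)[f(x₀) + 4f(x₁) + 2f(x₂) + ... + f(xₙ)]

x_0 = 0.7500, f(x_0) = 1.562500, coefficient = 1
x_1 = 1.2500, f(x_1) = 2.562500, coefficient = 4
x_2 = 1.7500, f(x_2) = 4.062500, coefficient = 2
x_3 = 2.2500, f(x_3) = 6.062500, coefficient = 4
x_4 = 2.7500, f(x_4) = 8.562500, coefficient = 1

I ≈ (0.500000/3) × 52.750000 = 8.791667
Exact value: 8.791667
Error: 0.000000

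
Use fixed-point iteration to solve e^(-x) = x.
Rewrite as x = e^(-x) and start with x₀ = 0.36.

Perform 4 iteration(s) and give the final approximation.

Equation: e^(-x) = x
Fixed-point form: x = e^(-x)
x₀ = 0.36

x_1 = g(0.360000) = 0.697676
x_2 = g(0.697676) = 0.497741
x_3 = g(0.497741) = 0.607903
x_4 = g(0.607903) = 0.544492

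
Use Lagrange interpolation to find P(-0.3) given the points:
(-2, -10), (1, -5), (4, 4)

Lagrange interpolation formula:
P(x) = Σ yᵢ × Lᵢ(x)
where Lᵢ(x) = Π_{j≠i} (x - xⱼ)/(xᵢ - xⱼ)

L_0(-0.3) = (-0.3 - 1)/(-2 - 1) × (-0.3 - 4)/(-2 - 4) = 0.310556
L_1(-0.3) = (-0.3 - (-2))/(1 - (-2)) × (-0.3 - 4)/(1 - 4) = 0.812222
L_2(-0.3) = (-0.3 - (-2))/(4 - (-2)) × (-0.3 - 1)/(4 - 1) = -0.122778

P(-0.3) = (-10)×L_0(-0.3) + (-5)×L_1(-0.3) + 4×L_2(-0.3)
P(-0.3) = -7.657778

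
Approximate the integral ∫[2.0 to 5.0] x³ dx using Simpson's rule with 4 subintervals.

f(x) = x³
a = 2.0, b = 5.0, n = 4
h = (b - a)/n = 0.750000

Simpson's rule: (h/3)[f(x₀) + 4f(x₁) + 2f(x₂) + ... + f(xₙ)]

x_0 = 2.0000, f(x_0) = 8.000000, coefficient = 1
x_1 = 2.7500, f(x_1) = 20.796875, coefficient = 4
x_2 = 3.5000, f(x_2) = 42.875000, coefficient = 2
x_3 = 4.2500, f(x_3) = 76.765625, coefficient = 4
x_4 = 5.0000, f(x_4) = 125.000000, coefficient = 1

I ≈ (0.750000/3) × 609.000000 = 152.250000
Exact value: 152.250000
Error: 0.000000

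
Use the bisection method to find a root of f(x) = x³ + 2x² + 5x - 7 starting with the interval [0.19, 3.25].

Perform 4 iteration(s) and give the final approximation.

f(x) = x³ + 2x² + 5x - 7
Initial interval: [0.19, 3.25]

Iteration 1:
  c_1 = (0.190000 + 3.250000)/2 = 1.720000
  f(c_1) = f(1.720000) = 12.605248
  f(a) × f(c) < 0, new interval: [0.190000, 1.720000]
Iteration 2:
  c_2 = (0.190000 + 1.720000)/2 = 0.955000
  f(c_2) = f(0.955000) = 0.470034
  f(a) × f(c) < 0, new interval: [0.190000, 0.955000]
Iteration 3:
  c_3 = (0.190000 + 0.955000)/2 = 0.572500
  f(c_3) = f(0.572500) = -3.294347
  f(a) × f(c) ≥ 0, new interval: [0.572500, 0.955000]
Iteration 4:
  c_4 = (0.572500 + 0.955000)/2 = 0.763750
  f(c_4) = f(0.763750) = -1.569116
  f(a) × f(c) ≥ 0, new interval: [0.763750, 0.955000]

After 4 iteration(s), the approximation is c_4 = 0.763750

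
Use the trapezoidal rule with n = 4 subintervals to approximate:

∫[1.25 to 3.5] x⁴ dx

f(x) = x⁴
a = 1.25, b = 3.5, n = 4
h = (b - a)/n = 0.562500

Trapezoidal rule: (h/2)[f(x₀) + 2f(x₁) + 2f(x₂) + ... + f(xₙ)]

x_0 = 1.2500, f(x_0) = 2.441406, coefficient = 1
x_1 = 1.8125, f(x_1) = 10.792252, coefficient = 2
x_2 = 2.3750, f(x_2) = 31.816650, coefficient = 2
x_3 = 2.9375, f(x_3) = 74.458023, coefficient = 2
x_4 = 3.5000, f(x_4) = 150.062500, coefficient = 1

I ≈ (0.562500/2) × 386.637756 = 108.741869
Exact value: 104.433398
Error: 4.308471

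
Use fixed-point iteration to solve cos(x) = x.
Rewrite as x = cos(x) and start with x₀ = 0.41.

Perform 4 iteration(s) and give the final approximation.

Equation: cos(x) = x
Fixed-point form: x = cos(x)
x₀ = 0.41

x_1 = g(0.410000) = 0.917121
x_2 = g(0.917121) = 0.608108
x_3 = g(0.608108) = 0.820730
x_4 = g(0.820730) = 0.681687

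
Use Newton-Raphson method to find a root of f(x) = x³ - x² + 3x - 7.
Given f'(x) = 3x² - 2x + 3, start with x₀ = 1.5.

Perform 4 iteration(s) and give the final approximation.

f(x) = x³ - x² + 3x - 7
f'(x) = 3x² - 2x + 3
x₀ = 1.5

Newton-Raphson formula: x_{n+1} = x_n - f(x_n)/f'(x_n)

Iteration 1:
  f(1.500000) = -1.375000
  f'(1.500000) = 6.750000
  x_1 = 1.500000 - (-1.375000)/6.750000 = 1.703704
Iteration 2:
  f(1.703704) = 0.153686
  f'(1.703704) = 8.300412
  x_2 = 1.703704 - 0.153686/8.300412 = 1.685188
Iteration 3:
  f(1.685188) = 0.001403
  f'(1.685188) = 8.149202
  x_3 = 1.685188 - 0.001403/8.149202 = 1.685016
Iteration 4:
  f(1.685016) = 0.000000
  f'(1.685016) = 8.147805
  x_4 = 1.685016 - 0.000000/8.147805 = 1.685016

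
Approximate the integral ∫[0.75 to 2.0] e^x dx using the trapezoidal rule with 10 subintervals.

f(x) = e^x
a = 0.75, b = 2.0, n = 10
h = (b - a)/n = 0.125000

Trapezoidal rule: (h/2)[f(x₀) + 2f(x₁) + 2f(x₂) + ... + f(xₙ)]

x_0 = 0.7500, f(x_0) = 2.117000, coefficient = 1
x_1 = 0.8750, f(x_1) = 2.398875, coefficient = 2
x_2 = 1.0000, f(x_2) = 2.718282, coefficient = 2
x_3 = 1.1250, f(x_3) = 3.080217, coefficient = 2
x_4 = 1.2500, f(x_4) = 3.490343, coefficient = 2
x_5 = 1.3750, f(x_5) = 3.955077, coefficient = 2
x_6 = 1.5000, f(x_6) = 4.481689, coefficient = 2
x_7 = 1.6250, f(x_7) = 5.078419, coefficient = 2
x_8 = 1.7500, f(x_8) = 5.754603, coefficient = 2
x_9 = 1.8750, f(x_9) = 6.520819, coefficient = 2
x_10 = 2.0000, f(x_10) = 7.389056, coefficient = 1

I ≈ (0.125000/2) × 84.462703 = 5.278919
Exact value: 5.272056
Error: 0.006863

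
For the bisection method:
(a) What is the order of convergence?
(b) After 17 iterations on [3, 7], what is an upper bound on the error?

(a) Bisection has linear (order 1) convergence; the error is halved each step.

(b) Error bound = (b-a)/2^n = (7 - 3)/2^{17}
    = 4/2^{17}

(a) 1 (linear); (b) error ≤ 3.05e-05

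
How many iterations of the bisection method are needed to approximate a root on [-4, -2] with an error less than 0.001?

We need (b-a)/2^n ≤ 0.001
(-2 - (-4))/2^n ≤ 0.001
2/2^n ≤ 0.001
2^n ≥ 2000
n ≥ log₂(2000) = 10.97
n ≥ 11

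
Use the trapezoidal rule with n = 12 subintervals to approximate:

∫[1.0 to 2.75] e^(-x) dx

f(x) = e^(-x)
a = 1.0, b = 2.75, n = 12
h = (b - a)/n = 0.145833

Trapezoidal rule: (h/2)[f(x₀) + 2f(x₁) + 2f(x₂) + ... + f(xₙ)]

x_0 = 1.0000, f(x_0) = 0.367879, coefficient = 1
x_1 = 1.1458, f(x_1) = 0.317959, coefficient = 2
x_2 = 1.2917, f(x_2) = 0.274812, coefficient = 2
x_3 = 1.4375, f(x_3) = 0.237521, coefficient = 2
x_4 = 1.5833, f(x_4) = 0.205290, coefficient = 2
x_5 = 1.7292, f(x_5) = 0.177432, coefficient = 2
x_6 = 1.8750, f(x_6) = 0.153355, coefficient = 2
x_7 = 2.0208, f(x_7) = 0.132545, coefficient = 2
x_8 = 2.1667, f(x_8) = 0.114559, coefficient = 2
x_9 = 2.3125, f(x_9) = 0.099013, coefficient = 2
x_10 = 2.4583, f(x_10) = 0.085577, coefficient = 2
x_11 = 2.6042, f(x_11) = 0.073965, coefficient = 2
x_12 = 2.7500, f(x_12) = 0.063928, coefficient = 1

I ≈ (0.145833/2) × 4.175864 = 0.304490
Exact value: 0.303952
Error: 0.000538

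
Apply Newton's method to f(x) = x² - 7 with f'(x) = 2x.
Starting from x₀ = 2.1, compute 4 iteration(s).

f(x) = x² - 7
f'(x) = 2x
x₀ = 2.1

Newton-Raphson formula: x_{n+1} = x_n - f(x_n)/f'(x_n)

Iteration 1:
  f(2.100000) = -2.590000
  f'(2.100000) = 4.200000
  x_1 = 2.100000 - (-2.590000)/4.200000 = 2.716667
Iteration 2:
  f(2.716667) = 0.380278
  f'(2.716667) = 5.433333
  x_2 = 2.716667 - 0.380278/5.433333 = 2.646677
Iteration 3:
  f(2.646677) = 0.004899
  f'(2.646677) = 5.293354
  x_3 = 2.646677 - 0.004899/5.293354 = 2.645751
Iteration 4:
  f(2.645751) = 0.000001
  f'(2.645751) = 5.291503
  x_4 = 2.645751 - 0.000001/5.291503 = 2.645751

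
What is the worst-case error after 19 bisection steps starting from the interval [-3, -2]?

Bisection error bound: |error| ≤ (b-a)/2^n
|error| ≤ (-2 - (-3))/2^19 = 1/2^19
|error| ≤ 0.0000019073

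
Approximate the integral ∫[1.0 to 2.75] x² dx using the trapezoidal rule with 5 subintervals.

f(x) = x²
a = 1.0, b = 2.75, n = 5
h = (b - a)/n = 0.350000

Trapezoidal rule: (h/2)[f(x₀) + 2f(x₁) + 2f(x₂) + ... + f(xₙ)]

x_0 = 1.0000, f(x_0) = 1.000000, coefficient = 1
x_1 = 1.3500, f(x_1) = 1.822500, coefficient = 2
x_2 = 1.7000, f(x_2) = 2.890000, coefficient = 2
x_3 = 2.0500, f(x_3) = 4.202500, coefficient = 2
x_4 = 2.4000, f(x_4) = 5.760000, coefficient = 2
x_5 = 2.7500, f(x_5) = 7.562500, coefficient = 1

I ≈ (0.350000/2) × 37.912500 = 6.634687
Exact value: 6.598958
Error: 0.035729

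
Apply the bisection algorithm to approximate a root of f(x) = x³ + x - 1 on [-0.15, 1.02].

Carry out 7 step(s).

f(x) = x³ + x - 1
Initial interval: [-0.15, 1.02]

Iteration 1:
  c_1 = (-0.150000 + 1.020000)/2 = 0.435000
  f(c_1) = f(0.435000) = -0.482687
  f(a) × f(c) ≥ 0, new interval: [0.435000, 1.020000]
Iteration 2:
  c_2 = (0.435000 + 1.020000)/2 = 0.727500
  f(c_2) = f(0.727500) = 0.112534
  f(a) × f(c) < 0, new interval: [0.435000, 0.727500]
Iteration 3:
  c_3 = (0.435000 + 0.727500)/2 = 0.581250
  f(c_3) = f(0.581250) = -0.222374
  f(a) × f(c) ≥ 0, new interval: [0.581250, 0.727500]
Iteration 4:
  c_4 = (0.581250 + 0.727500)/2 = 0.654375
  f(c_4) = f(0.654375) = -0.065417
  f(a) × f(c) ≥ 0, new interval: [0.654375, 0.727500]
Iteration 5:
  c_5 = (0.654375 + 0.727500)/2 = 0.690937
  f(c_5) = f(0.690937) = 0.020787
  f(a) × f(c) < 0, new interval: [0.654375, 0.690937]
Iteration 6:
  c_6 = (0.654375 + 0.690937)/2 = 0.672656
  f(c_6) = f(0.672656) = -0.022989
  f(a) × f(c) ≥ 0, new interval: [0.672656, 0.690937]
Iteration 7:
  c_7 = (0.672656 + 0.690937)/2 = 0.681797
  f(c_7) = f(0.681797) = -0.001272
  f(a) × f(c) ≥ 0, new interval: [0.681797, 0.690937]

After 7 iteration(s), the approximation is c_7 = 0.681797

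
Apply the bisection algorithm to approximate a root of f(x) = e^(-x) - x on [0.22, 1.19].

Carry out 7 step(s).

f(x) = e^(-x) - x
Initial interval: [0.22, 1.19]

Iteration 1:
  c_1 = (0.220000 + 1.190000)/2 = 0.705000
  f(c_1) = f(0.705000) = -0.210891
  f(a) × f(c) < 0, new interval: [0.220000, 0.705000]
Iteration 2:
  c_2 = (0.220000 + 0.705000)/2 = 0.462500
  f(c_2) = f(0.462500) = 0.167207
  f(a) × f(c) ≥ 0, new interval: [0.462500, 0.705000]
Iteration 3:
  c_3 = (0.462500 + 0.705000)/2 = 0.583750
  f(c_3) = f(0.583750) = -0.025947
  f(a) × f(c) < 0, new interval: [0.462500, 0.583750]
Iteration 4:
  c_4 = (0.462500 + 0.583750)/2 = 0.523125
  f(c_4) = f(0.523125) = 0.069541
  f(a) × f(c) ≥ 0, new interval: [0.523125, 0.583750]
Iteration 5:
  c_5 = (0.523125 + 0.583750)/2 = 0.553438
  f(c_5) = f(0.553438) = 0.021532
  f(a) × f(c) ≥ 0, new interval: [0.553438, 0.583750]
Iteration 6:
  c_6 = (0.553438 + 0.583750)/2 = 0.568594
  f(c_6) = f(0.568594) = -0.002272
  f(a) × f(c) < 0, new interval: [0.553438, 0.568594]
Iteration 7:
  c_7 = (0.553438 + 0.568594)/2 = 0.561016
  f(c_7) = f(0.561016) = 0.009614
  f(a) × f(c) ≥ 0, new interval: [0.561016, 0.568594]

After 7 iteration(s), the approximation is c_7 = 0.561016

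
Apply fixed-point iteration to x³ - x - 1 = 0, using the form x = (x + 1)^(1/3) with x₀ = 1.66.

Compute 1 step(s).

Equation: x³ - x - 1 = 0
Fixed-point form: x = (x + 1)^(1/3)
x₀ = 1.66

x_1 = g(1.660000) = 1.385566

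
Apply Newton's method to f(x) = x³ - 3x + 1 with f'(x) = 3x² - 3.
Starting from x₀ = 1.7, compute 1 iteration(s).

f(x) = x³ - 3x + 1
f'(x) = 3x² - 3
x₀ = 1.7

Newton-Raphson formula: x_{n+1} = x_n - f(x_n)/f'(x_n)

Iteration 1:
  f(1.700000) = 0.813000
  f'(1.700000) = 5.670000
  x_1 = 1.700000 - 0.813000/5.670000 = 1.556614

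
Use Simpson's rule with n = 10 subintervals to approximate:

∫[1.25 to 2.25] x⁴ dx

f(x) = x⁴
a = 1.25, b = 2.25, n = 10
h = (b - a)/n = 0.100000

Simpson's rule: (h/3)[f(x₀) + 4f(x₁) + 2f(x₂) + ... + f(xₙ)]

x_0 = 1.2500, f(x_0) = 2.441406, coefficient = 1
x_1 = 1.3500, f(x_1) = 3.321506, coefficient = 4
x_2 = 1.4500, f(x_2) = 4.420506, coefficient = 2
x_3 = 1.5500, f(x_3) = 5.772006, coefficient = 4
x_4 = 1.6500, f(x_4) = 7.412006, coefficient = 2
x_5 = 1.7500, f(x_5) = 9.378906, coefficient = 4
x_6 = 1.8500, f(x_6) = 11.713506, coefficient = 2
x_7 = 1.9500, f(x_7) = 14.459006, coefficient = 4
x_8 = 2.0500, f(x_8) = 17.661006, coefficient = 2
x_9 = 2.1500, f(x_9) = 21.367506, coefficient = 4
x_10 = 2.2500, f(x_10) = 25.628906, coefficient = 1

I ≈ (0.100000/3) × 327.680088 = 10.922670
Exact value: 10.922656
Error: 0.000013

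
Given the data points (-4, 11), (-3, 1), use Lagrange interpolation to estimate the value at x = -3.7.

Lagrange interpolation formula:
P(x) = Σ yᵢ × Lᵢ(x)
where Lᵢ(x) = Π_{j≠i} (x - xⱼ)/(xᵢ - xⱼ)

L_0(-3.7) = (-3.7 - (-3))/(-4 - (-3)) = 0.700000
L_1(-3.7) = (-3.7 - (-4))/(-3 - (-4)) = 0.300000

P(-3.7) = 11×L_0(-3.7) + 1×L_1(-3.7)
P(-3.7) = 8.000000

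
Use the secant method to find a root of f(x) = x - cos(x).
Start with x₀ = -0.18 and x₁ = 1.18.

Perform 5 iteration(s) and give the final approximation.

f(x) = x - cos(x)
x₀ = -0.18, x₁ = 1.18

Secant formula: x_{n+1} = x_n - f(x_n)(x_n - x_{n-1})/(f(x_n) - f(x_{n-1}))

Iteration 1:
  f(-0.180000) = -1.163844
  f(1.180000) = 0.799075
  x_2 = 1.180000 - 0.799075×(1.180000 - (-0.180000))/(0.799075 - (-1.163844))
       = 0.626364
Iteration 2:
  f(1.180000) = 0.799075
  f(0.626364) = -0.183800
  x_3 = 0.626364 - (-0.183800)×(0.626364 - 1.180000)/(-0.183800 - 0.799075)
       = 0.729895
Iteration 3:
  f(0.626364) = -0.183800
  f(0.729895) = -0.015349
  x_4 = 0.729895 - (-0.015349)×(0.729895 - 0.626364)/(-0.015349 - (-0.183800))
       = 0.739329
Iteration 4:
  f(0.729895) = -0.015349
  f(0.739329) = 0.000408
  x_5 = 0.739329 - 0.000408×(0.739329 - 0.729895)/(0.000408 - (-0.015349))
       = 0.739085
Iteration 5:
  f(0.739329) = 0.000408
  f(0.739085) = -0.000001
  x_6 = 0.739085 - (-0.000001)×(0.739085 - 0.739329)/(-0.000001 - 0.000408)
       = 0.739085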